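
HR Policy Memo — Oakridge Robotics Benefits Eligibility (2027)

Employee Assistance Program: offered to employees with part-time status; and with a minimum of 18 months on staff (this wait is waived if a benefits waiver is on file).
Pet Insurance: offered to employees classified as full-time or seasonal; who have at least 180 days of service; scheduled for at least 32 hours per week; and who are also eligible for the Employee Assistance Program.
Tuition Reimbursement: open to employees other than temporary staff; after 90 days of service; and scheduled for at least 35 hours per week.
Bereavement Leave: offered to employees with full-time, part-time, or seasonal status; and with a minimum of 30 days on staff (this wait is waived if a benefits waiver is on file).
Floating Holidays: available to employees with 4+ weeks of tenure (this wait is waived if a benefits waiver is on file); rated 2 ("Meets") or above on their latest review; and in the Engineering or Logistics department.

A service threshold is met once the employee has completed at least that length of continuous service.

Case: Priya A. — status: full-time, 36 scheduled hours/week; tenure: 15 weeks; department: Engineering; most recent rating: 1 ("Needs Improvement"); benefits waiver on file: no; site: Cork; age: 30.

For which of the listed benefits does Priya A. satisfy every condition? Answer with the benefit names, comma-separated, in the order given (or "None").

Employee Assistance Program — status full-time ✗ (requires part-time) → not eligible.
Pet Insurance — status full-time ✓; service 15 weeks < 180 days ✗ → not eligible.
Tuition Reimbursement — status full-time ✓ (not excluded); service 15 weeks ≥ 90 days ✓; 36 hrs/wk ≥ 35 ✓ → eligible.
Bereavement Leave — status full-time ✓; no waiver, service 15 weeks ≥ 30 days ✓ → eligible.
Floating Holidays — no waiver, service 15 weeks ≥ 4 weeks ✓; rating 1 < 2 ✗ → not eligible.

Tuition Reimbursement, Bereavement Leave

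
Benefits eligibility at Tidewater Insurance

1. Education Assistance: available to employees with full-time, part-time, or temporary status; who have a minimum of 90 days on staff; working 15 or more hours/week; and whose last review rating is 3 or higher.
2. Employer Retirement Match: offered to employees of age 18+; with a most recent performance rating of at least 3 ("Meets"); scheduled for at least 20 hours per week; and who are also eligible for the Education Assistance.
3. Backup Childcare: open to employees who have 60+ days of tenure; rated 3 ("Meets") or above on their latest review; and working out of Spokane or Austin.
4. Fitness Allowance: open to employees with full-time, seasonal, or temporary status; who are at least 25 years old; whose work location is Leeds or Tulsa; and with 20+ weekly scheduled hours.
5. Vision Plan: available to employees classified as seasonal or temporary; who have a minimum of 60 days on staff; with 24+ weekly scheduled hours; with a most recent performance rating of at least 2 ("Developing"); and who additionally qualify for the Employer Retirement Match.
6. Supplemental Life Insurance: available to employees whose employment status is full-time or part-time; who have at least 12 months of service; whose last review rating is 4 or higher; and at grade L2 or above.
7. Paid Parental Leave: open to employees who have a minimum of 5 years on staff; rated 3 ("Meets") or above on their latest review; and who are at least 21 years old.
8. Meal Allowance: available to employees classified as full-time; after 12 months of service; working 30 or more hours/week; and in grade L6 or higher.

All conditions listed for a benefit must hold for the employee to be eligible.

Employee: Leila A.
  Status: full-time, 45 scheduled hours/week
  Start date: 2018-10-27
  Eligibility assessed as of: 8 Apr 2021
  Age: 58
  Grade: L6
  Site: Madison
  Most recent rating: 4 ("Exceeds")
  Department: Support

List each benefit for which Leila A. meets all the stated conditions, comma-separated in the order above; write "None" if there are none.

Service from 2018-10-27 to 8 Apr 2021: 894 days.
Education Assistance — status full-time ✓; service 894 days ≥ 90 days ✓; 45 hrs/wk ≥ 15 ✓; rating 4 ≥ 3 ✓ → eligible.
Employer Retirement Match — age 58 ≥ 18 ✓; rating 4 ≥ 3 ✓; 45 hrs/wk ≥ 20 ✓; eligible for Education Assistance ✓ → eligible.
Backup Childcare — service 894 days ≥ 60 days ✓; rating 4 ≥ 3 ✓; site Madison ✗ (not Spokane or Austin) → not eligible.
Fitness Allowance — status full-time ✓; age 58 ≥ 25 ✓; site Madison ✗ (not Leeds or Tulsa) → not eligible.
Vision Plan — status full-time ✗ (requires seasonal or temporary) → not eligible.
Supplemental Life Insurance — status full-time ✓; service 894 days ≥ 12 months (≈360 days) ✓; rating 4 ≥ 4 ✓; grade L6 ≥ L2 ✓ → eligible.
Paid Parental Leave — service 894 days < 5 years (≈1825 days) ✗ → not eligible.
Meal Allowance — status full-time ✓; service 894 days ≥ 12 months (≈360 days) ✓; 45 hrs/wk ≥ 30 ✓; grade L6 ≥ L6 ✓ → eligible.

Education Assistance, Employer Retirement Match, Supplemental Life Insurance, Meal Allowance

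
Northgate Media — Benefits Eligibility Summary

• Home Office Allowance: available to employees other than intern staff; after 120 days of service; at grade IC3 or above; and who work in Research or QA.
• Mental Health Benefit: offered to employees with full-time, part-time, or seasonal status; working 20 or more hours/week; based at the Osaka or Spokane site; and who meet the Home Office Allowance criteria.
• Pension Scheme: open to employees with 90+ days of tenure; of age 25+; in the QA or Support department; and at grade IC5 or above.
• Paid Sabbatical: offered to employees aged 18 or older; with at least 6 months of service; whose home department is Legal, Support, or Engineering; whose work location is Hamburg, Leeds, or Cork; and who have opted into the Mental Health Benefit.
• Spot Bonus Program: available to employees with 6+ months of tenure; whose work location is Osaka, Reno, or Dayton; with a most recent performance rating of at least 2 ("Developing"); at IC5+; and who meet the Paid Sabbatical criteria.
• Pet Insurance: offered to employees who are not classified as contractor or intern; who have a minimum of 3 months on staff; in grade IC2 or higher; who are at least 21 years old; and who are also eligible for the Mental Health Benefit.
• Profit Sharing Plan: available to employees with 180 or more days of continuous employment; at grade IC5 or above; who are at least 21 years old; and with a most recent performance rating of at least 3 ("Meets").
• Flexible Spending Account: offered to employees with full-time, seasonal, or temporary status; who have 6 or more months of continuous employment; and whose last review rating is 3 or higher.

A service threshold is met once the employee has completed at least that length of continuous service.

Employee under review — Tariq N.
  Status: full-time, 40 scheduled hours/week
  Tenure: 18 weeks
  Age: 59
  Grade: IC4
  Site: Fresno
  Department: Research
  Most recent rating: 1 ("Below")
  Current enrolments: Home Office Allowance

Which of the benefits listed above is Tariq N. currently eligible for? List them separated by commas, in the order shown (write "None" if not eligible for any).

Home Office Allowance

Home Office Allowance — status full-time ✓ (not excluded); service 18 weeks ≥ 120 days ✓; grade IC4 ≥ IC3 ✓; dept Research ✓ → eligible.
Mental Health Benefit — status full-time ✓; 40 hrs/wk ≥ 20 ✓; site Fresno ✗ (not Osaka or Spokane) → not eligible.
Pension Scheme — service 18 weeks ≥ 90 days ✓; age 59 ≥ 25 ✓; dept Research ✗ → not eligible.
Paid Sabbatical — age 59 ≥ 18 ✓; service 18 weeks < 6 months (≈180 days) ✗ → not eligible.
Spot Bonus Program — service 18 weeks < 6 months (≈180 days) ✗ → not eligible.
Pet Insurance — status full-time ✓ (not excluded); service 18 weeks ≥ 3 months (≈90 days) ✓; grade IC4 ≥ IC2 ✓; age 59 ≥ 21 ✓; not eligible for Mental Health Benefit ✗ → not eligible.
Profit Sharing Plan — service 18 weeks < 180 days ✗ → not eligible.
Flexible Spending Account — status full-time ✓; service 18 weeks < 6 months (≈180 days) ✗ → not eligible.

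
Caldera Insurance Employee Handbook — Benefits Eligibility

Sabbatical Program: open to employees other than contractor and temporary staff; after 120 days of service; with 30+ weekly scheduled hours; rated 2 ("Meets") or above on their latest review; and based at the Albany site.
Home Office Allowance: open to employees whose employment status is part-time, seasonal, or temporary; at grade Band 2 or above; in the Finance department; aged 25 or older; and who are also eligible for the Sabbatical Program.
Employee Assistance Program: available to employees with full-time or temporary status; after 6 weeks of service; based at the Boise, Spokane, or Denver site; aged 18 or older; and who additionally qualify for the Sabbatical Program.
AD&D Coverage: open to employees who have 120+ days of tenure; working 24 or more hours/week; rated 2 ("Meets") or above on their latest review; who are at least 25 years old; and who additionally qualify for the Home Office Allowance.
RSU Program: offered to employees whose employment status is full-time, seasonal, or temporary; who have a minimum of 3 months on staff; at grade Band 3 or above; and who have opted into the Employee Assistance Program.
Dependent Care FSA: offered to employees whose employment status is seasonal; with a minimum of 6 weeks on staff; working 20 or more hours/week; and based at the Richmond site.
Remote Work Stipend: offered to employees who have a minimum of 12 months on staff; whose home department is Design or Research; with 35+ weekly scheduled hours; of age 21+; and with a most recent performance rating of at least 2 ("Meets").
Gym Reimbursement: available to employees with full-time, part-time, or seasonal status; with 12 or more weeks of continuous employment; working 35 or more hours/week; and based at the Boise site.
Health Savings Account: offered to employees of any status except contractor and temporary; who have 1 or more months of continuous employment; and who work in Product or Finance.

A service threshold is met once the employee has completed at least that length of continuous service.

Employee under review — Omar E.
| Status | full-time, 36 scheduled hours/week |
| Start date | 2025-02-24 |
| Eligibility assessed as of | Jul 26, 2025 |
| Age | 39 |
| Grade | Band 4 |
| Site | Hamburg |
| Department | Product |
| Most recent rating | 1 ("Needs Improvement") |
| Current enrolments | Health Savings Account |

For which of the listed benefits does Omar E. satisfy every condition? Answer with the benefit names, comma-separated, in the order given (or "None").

Service from 2025-02-24 to Jul 26, 2025: 152 days.
Sabbatical Program — status full-time ✓ (not excluded); service 152 days ≥ 120 days ✓; 36 hrs/wk ≥ 30 ✓; rating 1 < 2 ✗ → not eligible.
Home Office Allowance — status full-time ✗ (requires part-time, seasonal, or temporary) → not eligible.
Employee Assistance Program — status full-time ✓; service 152 days ≥ 6 weeks (≈42 days) ✓; site Hamburg ✗ (not Boise, Spokane, or Denver) → not eligible.
AD&D Coverage — service 152 days ≥ 120 days ✓; 36 hrs/wk ≥ 24 ✓; rating 1 < 2 ✗ → not eligible.
RSU Program — status full-time ✓; service 152 days ≥ 3 months (≈90 days) ✓; grade Band 4 ≥ Band 3 ✓; not enrolled in Employee Assistance Program ✗ → not eligible.
Dependent Care FSA — status full-time ✗ (requires seasonal) → not eligible.
Remote Work Stipend — service 152 days < 12 months (≈360 days) ✗ → not eligible.
Gym Reimbursement — status full-time ✓; service 152 days ≥ 12 weeks (≈84 days) ✓; 36 hrs/wk ≥ 35 ✓; site Hamburg ✗ (not Boise) → not eligible.
Health Savings Account — status full-time ✓ (not excluded); service 152 days ≥ 1 month (≈30 days) ✓; dept Product ✓ → eligible.

Health Savings Account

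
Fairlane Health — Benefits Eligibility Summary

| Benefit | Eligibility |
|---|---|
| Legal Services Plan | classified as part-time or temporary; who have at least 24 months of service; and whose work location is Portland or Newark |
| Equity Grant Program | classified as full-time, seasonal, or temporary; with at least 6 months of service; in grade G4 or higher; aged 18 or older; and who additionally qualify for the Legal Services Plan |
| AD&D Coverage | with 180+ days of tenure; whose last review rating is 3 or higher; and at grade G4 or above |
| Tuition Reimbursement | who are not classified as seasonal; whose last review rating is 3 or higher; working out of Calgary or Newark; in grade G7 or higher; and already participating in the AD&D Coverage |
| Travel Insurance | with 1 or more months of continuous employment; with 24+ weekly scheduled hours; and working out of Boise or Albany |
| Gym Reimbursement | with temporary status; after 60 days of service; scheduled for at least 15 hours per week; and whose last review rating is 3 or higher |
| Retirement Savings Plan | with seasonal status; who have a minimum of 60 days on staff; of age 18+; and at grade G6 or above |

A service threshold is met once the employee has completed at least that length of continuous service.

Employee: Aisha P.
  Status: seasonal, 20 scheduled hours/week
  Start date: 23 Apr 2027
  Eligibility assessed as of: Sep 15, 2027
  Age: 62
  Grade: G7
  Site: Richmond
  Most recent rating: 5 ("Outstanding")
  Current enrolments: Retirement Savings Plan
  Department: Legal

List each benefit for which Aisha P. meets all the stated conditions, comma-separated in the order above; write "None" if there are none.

Service from 23 Apr 2027 to Sep 15, 2027: 145 days.
Legal Services Plan — status seasonal ✗ (requires part-time or temporary) → not eligible.
Equity Grant Program — status seasonal ✓; service 145 days < 6 months (≈180 days) ✗ → not eligible.
AD&D Coverage — service 145 days < 180 days ✗ → not eligible.
Tuition Reimbursement — status seasonal ✗ (excluded) → not eligible.
Travel Insurance — service 145 days ≥ 1 month (≈30 days) ✓; 20 hrs/wk < 24 ✗ → not eligible.
Gym Reimbursement — status seasonal ✗ (requires temporary) → not eligible.
Retirement Savings Plan — status seasonal ✓; service 145 days ≥ 60 days ✓; age 62 ≥ 18 ✓; grade G7 ≥ G6 ✓ → eligible.

Retirement Savings Plan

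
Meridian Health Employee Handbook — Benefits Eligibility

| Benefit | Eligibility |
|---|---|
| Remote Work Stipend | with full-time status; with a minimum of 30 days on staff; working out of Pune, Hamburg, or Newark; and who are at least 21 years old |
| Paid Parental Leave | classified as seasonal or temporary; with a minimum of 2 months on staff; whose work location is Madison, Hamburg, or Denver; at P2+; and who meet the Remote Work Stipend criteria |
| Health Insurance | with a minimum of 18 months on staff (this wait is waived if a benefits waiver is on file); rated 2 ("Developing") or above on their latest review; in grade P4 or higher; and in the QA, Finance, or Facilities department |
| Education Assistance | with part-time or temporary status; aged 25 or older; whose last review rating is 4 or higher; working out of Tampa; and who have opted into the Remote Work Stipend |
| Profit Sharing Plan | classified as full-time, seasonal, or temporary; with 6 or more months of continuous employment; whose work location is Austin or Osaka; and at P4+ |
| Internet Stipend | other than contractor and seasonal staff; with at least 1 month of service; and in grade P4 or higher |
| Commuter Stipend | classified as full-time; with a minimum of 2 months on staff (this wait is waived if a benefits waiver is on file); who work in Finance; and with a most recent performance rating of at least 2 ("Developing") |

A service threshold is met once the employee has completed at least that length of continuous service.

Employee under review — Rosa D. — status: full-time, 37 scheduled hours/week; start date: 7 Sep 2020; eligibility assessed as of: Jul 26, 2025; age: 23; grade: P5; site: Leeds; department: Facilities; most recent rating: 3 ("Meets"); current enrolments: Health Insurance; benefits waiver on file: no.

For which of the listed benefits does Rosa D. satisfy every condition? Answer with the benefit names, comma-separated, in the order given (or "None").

Service from 7 Sep 2020 to Jul 26, 2025: 1783 days.
Remote Work Stipend — status full-time ✓; service 1783 days ≥ 30 days ✓; site Leeds ✗ (not Pune, Hamburg, or Newark) → not eligible.
Paid Parental Leave — status full-time ✗ (requires seasonal or temporary) → not eligible.
Health Insurance — no waiver, service 1783 days ≥ 18 months (≈540 days) ✓; rating 3 ≥ 2 ✓; grade P5 ≥ P4 ✓; dept Facilities ✓ → eligible.
Education Assistance — status full-time ✗ (requires part-time or temporary) → not eligible.
Profit Sharing Plan — status full-time ✓; service 1783 days ≥ 6 months (≈180 days) ✓; site Leeds ✗ (not Austin or Osaka) → not eligible.
Internet Stipend — status full-time ✓ (not excluded); service 1783 days ≥ 1 month (≈30 days) ✓; grade P5 ≥ P4 ✓ → eligible.
Commuter Stipend — status full-time ✓; no waiver, service 1783 days ≥ 2 months (≈60 days) ✓; dept Facilities ✗ → not eligible.

Health Insurance, Internet Stipend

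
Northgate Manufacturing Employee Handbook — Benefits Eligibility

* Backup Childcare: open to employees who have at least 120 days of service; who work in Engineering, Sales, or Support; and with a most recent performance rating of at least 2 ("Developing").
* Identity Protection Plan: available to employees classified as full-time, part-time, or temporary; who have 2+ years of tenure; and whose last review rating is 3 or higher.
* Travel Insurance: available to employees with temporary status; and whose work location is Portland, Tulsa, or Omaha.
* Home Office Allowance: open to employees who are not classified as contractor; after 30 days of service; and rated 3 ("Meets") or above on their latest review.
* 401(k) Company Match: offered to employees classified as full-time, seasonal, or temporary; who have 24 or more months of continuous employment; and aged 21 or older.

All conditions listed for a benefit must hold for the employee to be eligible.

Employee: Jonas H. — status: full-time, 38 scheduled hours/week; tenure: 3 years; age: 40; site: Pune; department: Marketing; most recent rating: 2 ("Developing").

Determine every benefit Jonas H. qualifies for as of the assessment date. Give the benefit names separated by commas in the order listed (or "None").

Backup Childcare — service 3 years ≥ 120 days ✓; dept Marketing ✗ → not eligible.
Identity Protection Plan — status full-time ✓; service 3 years ≥ 2 years ✓; rating 2 < 3 ✗ → not eligible.
Travel Insurance — status full-time ✗ (requires temporary) → not eligible.
Home Office Allowance — status full-time ✓ (not excluded); service 3 years ≥ 30 days ✓; rating 2 < 3 ✗ → not eligible.
401(k) Company Match — status full-time ✓; service 3 years ≥ 24 months (≈720 days) ✓; age 40 ≥ 21 ✓ → eligible.

401(k) Company Match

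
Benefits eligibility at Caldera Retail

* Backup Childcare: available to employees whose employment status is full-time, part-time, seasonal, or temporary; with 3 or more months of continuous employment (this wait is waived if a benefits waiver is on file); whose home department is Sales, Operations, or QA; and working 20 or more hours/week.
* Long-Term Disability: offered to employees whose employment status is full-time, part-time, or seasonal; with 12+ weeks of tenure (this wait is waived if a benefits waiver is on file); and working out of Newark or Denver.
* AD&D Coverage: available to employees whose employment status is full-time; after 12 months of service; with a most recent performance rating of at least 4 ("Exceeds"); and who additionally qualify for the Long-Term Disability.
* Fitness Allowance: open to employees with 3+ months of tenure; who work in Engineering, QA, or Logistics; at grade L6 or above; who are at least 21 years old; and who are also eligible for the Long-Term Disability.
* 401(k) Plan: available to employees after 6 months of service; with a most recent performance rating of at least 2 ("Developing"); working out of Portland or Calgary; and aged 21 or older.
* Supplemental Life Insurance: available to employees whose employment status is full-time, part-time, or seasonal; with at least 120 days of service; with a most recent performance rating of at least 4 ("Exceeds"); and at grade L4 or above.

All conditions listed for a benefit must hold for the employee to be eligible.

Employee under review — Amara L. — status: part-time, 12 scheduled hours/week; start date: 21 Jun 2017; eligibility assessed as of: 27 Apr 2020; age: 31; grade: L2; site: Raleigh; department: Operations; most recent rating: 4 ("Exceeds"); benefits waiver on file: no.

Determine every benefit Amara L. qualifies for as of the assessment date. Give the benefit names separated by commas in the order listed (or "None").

None

Service from 21 Jun 2017 to 27 Apr 2020: 1041 days.
Backup Childcare — status part-time ✓; no waiver, service 1041 days ≥ 3 months (≈90 days) ✓; dept Operations ✓; 12 hrs/wk < 20 ✗ → not eligible.
Long-Term Disability — status part-time ✓; no waiver, service 1041 days ≥ 12 weeks (≈84 days) ✓; site Raleigh ✗ (not Newark or Denver) → not eligible.
AD&D Coverage — status part-time ✗ (requires full-time) → not eligible.
Fitness Allowance — service 1041 days ≥ 3 months (≈90 days) ✓; dept Operations ✗ → not eligible.
401(k) Plan — service 1041 days ≥ 6 months (≈180 days) ✓; rating 4 ≥ 2 ✓; site Raleigh ✗ (not Portland or Calgary) → not eligible.
Supplemental Life Insurance — status part-time ✓; service 1041 days ≥ 120 days ✓; rating 4 ≥ 4 ✓; grade L2 < L4 ✗ → not eligible.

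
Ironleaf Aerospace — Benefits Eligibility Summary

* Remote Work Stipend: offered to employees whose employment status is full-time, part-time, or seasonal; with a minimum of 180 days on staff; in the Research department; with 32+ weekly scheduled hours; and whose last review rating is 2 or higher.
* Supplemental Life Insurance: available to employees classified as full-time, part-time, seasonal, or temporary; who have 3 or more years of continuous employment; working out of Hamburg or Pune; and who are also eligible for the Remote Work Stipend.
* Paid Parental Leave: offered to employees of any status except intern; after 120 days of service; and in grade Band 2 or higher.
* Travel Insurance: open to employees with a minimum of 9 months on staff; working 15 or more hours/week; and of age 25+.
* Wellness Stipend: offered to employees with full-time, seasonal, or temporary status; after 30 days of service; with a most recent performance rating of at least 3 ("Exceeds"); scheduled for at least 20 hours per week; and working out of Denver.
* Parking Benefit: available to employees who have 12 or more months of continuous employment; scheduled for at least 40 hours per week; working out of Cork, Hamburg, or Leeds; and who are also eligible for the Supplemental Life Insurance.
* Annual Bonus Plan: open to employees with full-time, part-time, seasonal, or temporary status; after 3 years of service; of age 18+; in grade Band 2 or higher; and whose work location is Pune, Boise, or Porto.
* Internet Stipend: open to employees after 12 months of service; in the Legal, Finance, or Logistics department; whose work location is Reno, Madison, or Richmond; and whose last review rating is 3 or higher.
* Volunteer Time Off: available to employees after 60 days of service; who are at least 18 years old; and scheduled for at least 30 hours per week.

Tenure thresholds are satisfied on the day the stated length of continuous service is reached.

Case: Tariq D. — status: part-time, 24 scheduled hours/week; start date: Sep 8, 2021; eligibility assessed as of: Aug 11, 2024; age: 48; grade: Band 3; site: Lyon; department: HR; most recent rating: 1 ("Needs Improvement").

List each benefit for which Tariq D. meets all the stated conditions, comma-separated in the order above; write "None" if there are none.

Service from Sep 8, 2021 to Aug 11, 2024: 1068 days.
Remote Work Stipend — status part-time ✓; service 1068 days ≥ 180 days ✓; dept HR ✗ → not eligible.
Supplemental Life Insurance — status part-time ✓; service 1068 days < 3 years (≈1095 days) ✗ → not eligible.
Paid Parental Leave — status part-time ✓ (not excluded); service 1068 days ≥ 120 days ✓; grade Band 3 ≥ Band 2 ✓ → eligible.
Travel Insurance — service 1068 days ≥ 9 months (≈270 days) ✓; 24 hrs/wk ≥ 15 ✓; age 48 ≥ 25 ✓ → eligible.
Wellness Stipend — status part-time ✗ (requires full-time, seasonal, or temporary) → not eligible.
Parking Benefit — service 1068 days ≥ 12 months (≈360 days) ✓; 24 hrs/wk < 40 ✗ → not eligible.
Annual Bonus Plan — status part-time ✓; service 1068 days < 3 years (≈1095 days) ✗ → not eligible.
Internet Stipend — service 1068 days ≥ 12 months (≈360 days) ✓; dept HR ✗ → not eligible.
Volunteer Time Off — service 1068 days ≥ 60 days ✓; age 48 ≥ 18 ✓; 24 hrs/wk < 30 ✗ → not eligible.

Paid Parental Leave, Travel Insurance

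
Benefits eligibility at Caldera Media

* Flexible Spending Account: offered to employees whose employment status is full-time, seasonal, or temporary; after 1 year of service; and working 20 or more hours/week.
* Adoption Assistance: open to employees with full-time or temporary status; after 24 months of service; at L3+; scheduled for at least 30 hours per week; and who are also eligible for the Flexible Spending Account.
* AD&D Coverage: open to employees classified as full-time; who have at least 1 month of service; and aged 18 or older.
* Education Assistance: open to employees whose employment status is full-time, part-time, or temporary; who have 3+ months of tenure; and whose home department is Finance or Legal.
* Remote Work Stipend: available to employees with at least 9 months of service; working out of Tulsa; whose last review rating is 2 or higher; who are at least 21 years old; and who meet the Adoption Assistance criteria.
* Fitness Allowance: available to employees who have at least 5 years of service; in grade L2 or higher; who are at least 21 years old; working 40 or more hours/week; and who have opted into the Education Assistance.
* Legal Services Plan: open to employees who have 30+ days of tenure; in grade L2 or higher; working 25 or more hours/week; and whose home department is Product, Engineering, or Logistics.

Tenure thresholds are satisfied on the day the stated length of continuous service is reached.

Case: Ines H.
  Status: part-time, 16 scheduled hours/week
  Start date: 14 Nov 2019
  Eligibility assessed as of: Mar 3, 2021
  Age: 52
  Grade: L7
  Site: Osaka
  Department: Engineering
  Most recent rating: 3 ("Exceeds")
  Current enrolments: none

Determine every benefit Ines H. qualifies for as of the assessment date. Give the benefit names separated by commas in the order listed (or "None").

None

Service from 14 Nov 2019 to Mar 3, 2021: 475 days.
Flexible Spending Account — status part-time ✗ (requires full-time, seasonal, or temporary) → not eligible.
Adoption Assistance — status part-time ✗ (requires full-time or temporary) → not eligible.
AD&D Coverage — status part-time ✗ (requires full-time) → not eligible.
Education Assistance — status part-time ✓; service 475 days ≥ 3 months (≈90 days) ✓; dept Engineering ✗ → not eligible.
Remote Work Stipend — service 475 days ≥ 9 months (≈270 days) ✓; site Osaka ✗ (not Tulsa) → not eligible.
Fitness Allowance — service 475 days < 5 years (≈1825 days) ✗ → not eligible.
Legal Services Plan — service 475 days ≥ 30 days ✓; grade L7 ≥ L2 ✓; 16 hrs/wk < 25 ✗ → not eligible.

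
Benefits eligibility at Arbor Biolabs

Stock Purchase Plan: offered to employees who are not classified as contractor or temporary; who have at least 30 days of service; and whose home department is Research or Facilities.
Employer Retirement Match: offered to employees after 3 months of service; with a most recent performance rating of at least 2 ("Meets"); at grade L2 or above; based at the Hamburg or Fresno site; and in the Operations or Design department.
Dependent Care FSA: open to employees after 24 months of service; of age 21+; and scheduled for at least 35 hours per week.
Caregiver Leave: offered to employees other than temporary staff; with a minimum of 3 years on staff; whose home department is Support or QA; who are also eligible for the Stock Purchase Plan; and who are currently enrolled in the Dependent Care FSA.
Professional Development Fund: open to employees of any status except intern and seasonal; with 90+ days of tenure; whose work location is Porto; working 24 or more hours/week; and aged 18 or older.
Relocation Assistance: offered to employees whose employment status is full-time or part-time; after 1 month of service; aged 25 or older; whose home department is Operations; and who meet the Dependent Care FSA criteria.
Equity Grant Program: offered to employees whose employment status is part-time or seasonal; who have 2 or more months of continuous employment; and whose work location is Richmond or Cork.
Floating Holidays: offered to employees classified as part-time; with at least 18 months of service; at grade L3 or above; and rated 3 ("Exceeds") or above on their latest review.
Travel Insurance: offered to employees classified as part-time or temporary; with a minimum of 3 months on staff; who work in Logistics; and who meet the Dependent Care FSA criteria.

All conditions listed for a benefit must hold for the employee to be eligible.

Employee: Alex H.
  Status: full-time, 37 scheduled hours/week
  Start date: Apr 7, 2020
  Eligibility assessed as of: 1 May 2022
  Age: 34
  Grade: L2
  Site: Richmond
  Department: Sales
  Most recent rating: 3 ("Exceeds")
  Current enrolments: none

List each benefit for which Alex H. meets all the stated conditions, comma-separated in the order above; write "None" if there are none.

Service from Apr 7, 2020 to 1 May 2022: 754 days.
Stock Purchase Plan — status full-time ✓ (not excluded); service 754 days ≥ 30 days ✓; dept Sales ✗ → not eligible.
Employer Retirement Match — service 754 days ≥ 3 months (≈90 days) ✓; rating 3 ≥ 2 ✓; grade L2 ≥ L2 ✓; site Richmond ✗ (not Hamburg or Fresno) → not eligible.
Dependent Care FSA — service 754 days ≥ 24 months (≈720 days) ✓; age 34 ≥ 21 ✓; 37 hrs/wk ≥ 35 ✓ → eligible.
Caregiver Leave — status full-time ✓ (not excluded); service 754 days < 3 years (≈1095 days) ✗ → not eligible.
Professional Development Fund — status full-time ✓ (not excluded); service 754 days ≥ 90 days ✓; site Richmond ✗ (not Porto) → not eligible.
Relocation Assistance — status full-time ✓; service 754 days ≥ 1 month (≈30 days) ✓; age 34 ≥ 25 ✓; dept Sales ✗ → not eligible.
Equity Grant Program — status full-time ✗ (requires part-time or seasonal) → not eligible.
Floating Holidays — status full-time ✗ (requires part-time) → not eligible.
Travel Insurance — status full-time ✗ (requires part-time or temporary) → not eligible.

Dependent Care FSA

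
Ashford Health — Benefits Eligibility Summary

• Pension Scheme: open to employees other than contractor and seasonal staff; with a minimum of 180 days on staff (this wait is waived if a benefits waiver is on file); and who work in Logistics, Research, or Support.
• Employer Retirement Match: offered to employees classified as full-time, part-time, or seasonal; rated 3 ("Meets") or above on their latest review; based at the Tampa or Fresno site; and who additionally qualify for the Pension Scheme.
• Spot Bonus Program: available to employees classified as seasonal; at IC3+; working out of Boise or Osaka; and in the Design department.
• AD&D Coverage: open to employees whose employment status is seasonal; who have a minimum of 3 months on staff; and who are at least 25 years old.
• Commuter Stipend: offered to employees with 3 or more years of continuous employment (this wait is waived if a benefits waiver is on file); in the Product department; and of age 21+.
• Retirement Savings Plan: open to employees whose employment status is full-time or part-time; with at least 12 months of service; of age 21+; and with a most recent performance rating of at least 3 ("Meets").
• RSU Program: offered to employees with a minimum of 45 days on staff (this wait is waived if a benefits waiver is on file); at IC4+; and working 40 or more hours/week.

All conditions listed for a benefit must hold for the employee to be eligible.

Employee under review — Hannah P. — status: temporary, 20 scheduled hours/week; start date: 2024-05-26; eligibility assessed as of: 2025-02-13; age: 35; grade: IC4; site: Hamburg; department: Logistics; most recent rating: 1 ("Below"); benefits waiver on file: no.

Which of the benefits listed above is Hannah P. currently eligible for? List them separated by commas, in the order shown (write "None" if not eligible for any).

Service from 2024-05-26 to 2025-02-13: 263 days.
Pension Scheme — status temporary ✓ (not excluded); no waiver, service 263 days ≥ 180 days ✓; dept Logistics ✓ → eligible.
Employer Retirement Match — status temporary ✗ (requires full-time, part-time, or seasonal) → not eligible.
Spot Bonus Program — status temporary ✗ (requires seasonal) → not eligible.
AD&D Coverage — status temporary ✗ (requires seasonal) → not eligible.
Commuter Stipend — no waiver, service 263 days < 3 years (≈1095 days) ✗ → not eligible.
Retirement Savings Plan — status temporary ✗ (requires full-time or part-time) → not eligible.
RSU Program — no waiver, service 263 days ≥ 45 days ✓; grade IC4 ≥ IC4 ✓; 20 hrs/wk < 40 ✗ → not eligible.

Pension Scheme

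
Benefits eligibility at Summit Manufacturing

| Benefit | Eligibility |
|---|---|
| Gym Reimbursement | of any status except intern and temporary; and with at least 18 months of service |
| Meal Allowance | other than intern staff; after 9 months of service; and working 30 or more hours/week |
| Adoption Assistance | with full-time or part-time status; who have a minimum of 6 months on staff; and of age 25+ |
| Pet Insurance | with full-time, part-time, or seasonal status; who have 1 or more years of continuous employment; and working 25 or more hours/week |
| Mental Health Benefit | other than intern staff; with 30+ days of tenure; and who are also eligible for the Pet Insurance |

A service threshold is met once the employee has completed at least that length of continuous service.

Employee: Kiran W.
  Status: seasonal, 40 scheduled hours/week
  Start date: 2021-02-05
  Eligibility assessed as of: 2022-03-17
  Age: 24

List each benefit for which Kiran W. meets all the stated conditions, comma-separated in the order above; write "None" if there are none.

Meal Allowance, Pet Insurance, Mental Health Benefit

Service from 2021-02-05 to 2022-03-17: 405 days.
Gym Reimbursement — status seasonal ✓ (not excluded); service 405 days < 18 months (≈540 days) ✗ → not eligible.
Meal Allowance — status seasonal ✓ (not excluded); service 405 days ≥ 9 months (≈270 days) ✓; 40 hrs/wk ≥ 30 ✓ → eligible.
Adoption Assistance — status seasonal ✗ (requires full-time or part-time) → not eligible.
Pet Insurance — status seasonal ✓; service 405 days ≥ 1 year (≈365 days) ✓; 40 hrs/wk ≥ 25 ✓ → eligible.
Mental Health Benefit — status seasonal ✓ (not excluded); service 405 days ≥ 30 days ✓; eligible for Pet Insurance ✓ → eligible.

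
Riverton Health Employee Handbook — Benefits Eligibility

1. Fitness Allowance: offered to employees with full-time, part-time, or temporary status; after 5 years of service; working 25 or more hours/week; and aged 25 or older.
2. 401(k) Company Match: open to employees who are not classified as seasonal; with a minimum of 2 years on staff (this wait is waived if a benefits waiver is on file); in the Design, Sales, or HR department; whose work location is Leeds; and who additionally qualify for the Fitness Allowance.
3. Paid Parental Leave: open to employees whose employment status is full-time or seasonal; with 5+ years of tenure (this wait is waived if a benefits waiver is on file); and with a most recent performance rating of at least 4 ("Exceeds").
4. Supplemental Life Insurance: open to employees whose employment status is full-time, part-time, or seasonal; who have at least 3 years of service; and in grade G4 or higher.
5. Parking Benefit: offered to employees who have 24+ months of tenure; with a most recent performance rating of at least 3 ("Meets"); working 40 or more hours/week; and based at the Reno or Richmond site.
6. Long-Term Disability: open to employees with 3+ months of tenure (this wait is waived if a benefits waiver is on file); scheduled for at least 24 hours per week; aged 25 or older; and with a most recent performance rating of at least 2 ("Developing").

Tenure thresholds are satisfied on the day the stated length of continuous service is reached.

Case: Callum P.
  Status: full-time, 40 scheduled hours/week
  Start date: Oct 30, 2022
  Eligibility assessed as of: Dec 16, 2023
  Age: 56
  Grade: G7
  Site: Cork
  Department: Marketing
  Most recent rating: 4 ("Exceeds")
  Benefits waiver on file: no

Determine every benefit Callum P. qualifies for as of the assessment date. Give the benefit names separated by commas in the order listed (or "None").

Long-Term Disability

Service from Oct 30, 2022 to Dec 16, 2023: 412 days.
Fitness Allowance — status full-time ✓; service 412 days < 5 years (≈1825 days) ✗ → not eligible.
401(k) Company Match — status full-time ✓ (not excluded); no waiver, service 412 days < 2 years (≈730 days) ✗ → not eligible.
Paid Parental Leave — status full-time ✓; no waiver, service 412 days < 5 years (≈1825 days) ✗ → not eligible.
Supplemental Life Insurance — status full-time ✓; service 412 days < 3 years (≈1095 days) ✗ → not eligible.
Parking Benefit — service 412 days < 24 months (≈720 days) ✗ → not eligible.
Long-Term Disability — no waiver, service 412 days ≥ 3 months (≈90 days) ✓; 40 hrs/wk ≥ 24 ✓; age 56 ≥ 25 ✓; rating 4 ≥ 2 ✓ → eligible.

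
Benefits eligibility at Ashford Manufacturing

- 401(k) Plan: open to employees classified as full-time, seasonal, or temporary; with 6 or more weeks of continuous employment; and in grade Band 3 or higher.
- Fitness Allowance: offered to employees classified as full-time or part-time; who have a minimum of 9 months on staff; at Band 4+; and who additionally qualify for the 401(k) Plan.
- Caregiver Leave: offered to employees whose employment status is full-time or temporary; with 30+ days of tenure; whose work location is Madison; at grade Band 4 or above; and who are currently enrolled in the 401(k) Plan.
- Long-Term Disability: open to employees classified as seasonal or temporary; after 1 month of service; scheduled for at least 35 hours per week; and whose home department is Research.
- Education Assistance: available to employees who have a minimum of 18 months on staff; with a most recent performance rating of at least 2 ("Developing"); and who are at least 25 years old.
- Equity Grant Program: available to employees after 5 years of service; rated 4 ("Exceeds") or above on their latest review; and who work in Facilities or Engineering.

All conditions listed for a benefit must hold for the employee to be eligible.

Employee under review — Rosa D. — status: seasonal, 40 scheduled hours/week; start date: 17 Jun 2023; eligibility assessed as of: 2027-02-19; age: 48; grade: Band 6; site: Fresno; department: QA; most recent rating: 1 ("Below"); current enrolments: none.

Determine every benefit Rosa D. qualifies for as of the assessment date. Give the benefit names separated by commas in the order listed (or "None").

401(k) Plan

Service from 17 Jun 2023 to 2027-02-19: 1343 days.
401(k) Plan — status seasonal ✓; service 1343 days ≥ 6 weeks (≈42 days) ✓; grade Band 6 ≥ Band 3 ✓ → eligible.
Fitness Allowance — status seasonal ✗ (requires full-time or part-time) → not eligible.
Caregiver Leave — status seasonal ✗ (requires full-time or temporary) → not eligible.
Long-Term Disability — status seasonal ✓; service 1343 days ≥ 1 month (≈30 days) ✓; 40 hrs/wk ≥ 35 ✓; dept QA ✗ → not eligible.
Education Assistance — service 1343 days ≥ 18 months (≈540 days) ✓; rating 1 < 2 ✗ → not eligible.
Equity Grant Program — service 1343 days < 5 years (≈1825 days) ✗ → not eligible.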